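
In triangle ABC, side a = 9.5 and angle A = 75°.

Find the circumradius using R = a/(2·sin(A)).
R = a/(2·sin(A)) = 9.5/(2·sin(75°))
R = 9.5/(2·0.965926) = 9.5/1.931852 = 4.918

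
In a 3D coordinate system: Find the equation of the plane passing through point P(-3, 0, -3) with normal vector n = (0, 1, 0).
d = n·P = (0)(-3) + (1)(0) + (0)(-3) = 0
Plane: y = 0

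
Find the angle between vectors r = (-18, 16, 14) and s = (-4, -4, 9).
r·s = 134, |r|² = 776, |s|² = 113
cos θ = 134/√87688 ≈ 0.4525
θ ≈ 63.09°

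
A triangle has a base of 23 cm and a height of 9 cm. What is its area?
Area = (1/2) * base * height
Area = (1/2) * 23 * 9
Area = 103.50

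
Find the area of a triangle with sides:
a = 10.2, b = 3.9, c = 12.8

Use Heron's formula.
s = (a+b+c)/2 = (10.2+3.9+12.8)/2 = 13.45
A = √(s(s-a)(s-b)(s-c)) = √(13.45·3.25·9.55·0.65)
A = √271.345 = 16.47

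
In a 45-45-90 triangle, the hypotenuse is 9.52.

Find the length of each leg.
In a 45-45-90 triangle, hypotenuse = leg·√2  →  leg = hypotenuse/√2
leg = 9.52/√2 = 6.732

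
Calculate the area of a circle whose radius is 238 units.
Area = pi * r²
Area = pi * 238²
Area = pi * 56644
Area = 177952.37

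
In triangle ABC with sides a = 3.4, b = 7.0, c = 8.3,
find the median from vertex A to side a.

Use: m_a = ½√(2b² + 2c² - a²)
m_a = ½√(2·7.0² + 2·8.3² - 3.4²)
m_a = ½√(98 + 137.78 - 11.56) = ½√224.22 = 7.487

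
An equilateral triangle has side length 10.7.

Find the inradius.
For an equilateral triangle, r = s/(2√3) where s is the side.
r = 10.7/(2√3) = 10.7/3.464102 = 3.089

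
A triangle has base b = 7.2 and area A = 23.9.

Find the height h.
A = ½bh  →  h = 2A/b
h = 2·23.9/7.2 = 6.639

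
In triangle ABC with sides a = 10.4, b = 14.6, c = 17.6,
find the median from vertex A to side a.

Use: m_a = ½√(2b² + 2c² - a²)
m_a = ½√(2·14.6² + 2·17.6² - 10.4²)
m_a = ½√(426.32 + 619.52 - 108.16) = ½√937.68 = 15.31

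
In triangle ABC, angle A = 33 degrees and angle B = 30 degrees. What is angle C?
Sum of angles in a triangle = 180 degrees
Third angle = 180 - 33 - 30
Third angle = 117 degrees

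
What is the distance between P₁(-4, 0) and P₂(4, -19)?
Using the distance formula: d = sqrt((x₂-x₁)² + (y₂-y₁)²)
dx = 4 - (-4) = 8
dy = (-19) - 0 = -19
d = sqrt(8² + (-19)²) = sqrt(64 + 361) = sqrt(425) = 20.62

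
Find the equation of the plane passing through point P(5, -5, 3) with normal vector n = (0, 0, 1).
d = n·P = (0)(5) + (0)(-5) + (1)(3) = 3
Plane: z = 3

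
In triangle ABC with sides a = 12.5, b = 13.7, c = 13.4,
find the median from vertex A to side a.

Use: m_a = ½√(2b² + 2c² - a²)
m_a = ½√(2·13.7² + 2·13.4² - 12.5²)
m_a = ½√(375.38 + 359.12 - 156.25) = ½√578.25 = 12.02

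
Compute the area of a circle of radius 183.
Area = pi * r²
Area = pi * 183²
Area = pi * 33489
Area = 105208.80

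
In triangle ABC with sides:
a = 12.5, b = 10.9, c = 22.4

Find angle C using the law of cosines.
cos(C) = (a² + b² - c²)/(2ab)
cos(C) = (12.5² + 10.9² - 22.4²)/(2·12.5·10.9) = -226.7/272.5 = -0.831927
C = arccos(-0.831927) = 146.3°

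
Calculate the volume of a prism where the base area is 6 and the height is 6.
Volume = base area * height
Volume = 6 * 6
Volume = 36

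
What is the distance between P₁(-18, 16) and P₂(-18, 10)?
Using the distance formula: d = sqrt((x₂-x₁)² + (y₂-y₁)²)
dx = (-18) - (-18) = 0
dy = 10 - 16 = -6
d = sqrt(0² + (-6)²) = sqrt(0 + 36) = sqrt(36) = 6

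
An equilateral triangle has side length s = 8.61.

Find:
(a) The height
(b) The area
(a) Height h = s·√3/2 = 8.61·√3/2 = 7.456
(b) Area = (√3/4)·s² = (√3/4)·8.61² = (√3/4)·74.1321 = 32.1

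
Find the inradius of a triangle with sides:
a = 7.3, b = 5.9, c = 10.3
s = (a+b+c)/2 = (7.3+5.9+10.3)/2 = 11.75
Area = √(s(s-a)(s-b)(s-c)) = √(11.75·4.45·5.85·1.45) = 21.0601
r = Area/s = 21.0601/11.75 = 1.792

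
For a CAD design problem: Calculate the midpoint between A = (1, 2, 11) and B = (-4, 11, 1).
Midpoint = ((1-4)/2, (2+11)/2, (11+1)/2) = (-1.5, 6.5, 6)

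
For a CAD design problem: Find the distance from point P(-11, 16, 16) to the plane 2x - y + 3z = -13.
d = |2(-11) + (-1)(16) + 3(16) - (-13)| / √(2² + (-1)² + 3²) = 23/√14 = 6.147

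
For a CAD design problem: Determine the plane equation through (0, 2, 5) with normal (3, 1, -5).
d = n·P = (3)(0) + (1)(2) + (-5)(5) = -23
Plane: 3x + y - 5z = -23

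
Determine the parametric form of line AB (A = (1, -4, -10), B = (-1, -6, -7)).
Direction vector d = B - A = (-2, -2, 3)
x = 1 - 2t, y = -4 - 2t, z = -10 + 3t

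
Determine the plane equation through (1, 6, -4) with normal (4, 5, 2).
d = n·P = (4)(1) + (5)(6) + (2)(-4) = 26
Plane: 4x + 5y + 2z = 26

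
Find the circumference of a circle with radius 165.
Circumference = 2 * pi * r
Circumference = 2 * pi * 165
Circumference = 1036.73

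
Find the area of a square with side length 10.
Area = s²
Area = 10²
Area = 100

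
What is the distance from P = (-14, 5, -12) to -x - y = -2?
d = |(-1)(-14) + (-1)(5) + 0(-12) - (-2)| / √((-1)² + (-1)² + 0²) = 11/√2 = 7.778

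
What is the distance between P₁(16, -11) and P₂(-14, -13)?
Using the distance formula: d = sqrt((x₂-x₁)² + (y₂-y₁)²)
dx = (-14) - 16 = -30
dy = (-13) - (-11) = -2
d = sqrt((-30)² + (-2)²) = sqrt(900 + 4) = sqrt(904) = 30.07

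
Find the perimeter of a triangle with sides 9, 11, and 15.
Perimeter = sum of all sides
Perimeter = 9 + 11 + 15
Perimeter = 35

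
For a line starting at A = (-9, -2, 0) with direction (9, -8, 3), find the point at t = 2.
P(2) = (-9 + 9(2), -2 + (-8)(2), 0 + 3(2)) = (9, -18, 6)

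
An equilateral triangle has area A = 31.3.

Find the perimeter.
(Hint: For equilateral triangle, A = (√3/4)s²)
A = (√3/4)s²  →  s² = 4A/√3 = 4·31.3/√3 = 72.2843
s = 8.50201
Perimeter = 3s = 25.51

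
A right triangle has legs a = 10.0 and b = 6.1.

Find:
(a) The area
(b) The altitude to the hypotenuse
(a) Area = ½ab = ½·10.0·6.1 = 30.5
(b) Hypotenuse c = √(10.0² + 6.1²) = √137.21 = 11.7137
    Area = ½·c·h_c  →  h_c = 2·Area/c = 2·30.5/11.7137 = 5.208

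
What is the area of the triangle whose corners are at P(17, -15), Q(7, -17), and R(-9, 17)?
Using the coordinate formula: Area = (1/2)|x₁(y₂-y₃) + x₂(y₃-y₁) + x₃(y₁-y₂)|
Area = (1/2)|17((-17)-17) + 7(17-(-15)) + (-9)((-15)-(-17))|
Area = (1/2)|17*(-34) + 7*32 + (-9)*2|
Area = (1/2)|(-578) + 224 + (-18)|
Area = (1/2)*372 = 186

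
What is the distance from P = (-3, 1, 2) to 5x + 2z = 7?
d = |5(-3) + 0(1) + 2(2) - (7)| / √(5² + 0² + 2²) = 18/√29 = 3.343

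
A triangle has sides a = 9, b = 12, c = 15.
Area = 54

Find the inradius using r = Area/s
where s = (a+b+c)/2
s = (9+12+15)/2 = 18
r = Area/s = 54/18 = 3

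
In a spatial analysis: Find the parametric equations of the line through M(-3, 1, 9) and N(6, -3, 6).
Direction vector d = N - M = (9, -4, -3)
x = -3 + 9t, y = 1 - 4t, z = 9 - 3t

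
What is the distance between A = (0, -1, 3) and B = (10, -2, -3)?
d = √[(10)² + (-1)² + (-6)²] = √137 = 11.7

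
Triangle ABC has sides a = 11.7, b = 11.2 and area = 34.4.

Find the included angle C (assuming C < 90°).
Area = ½ab·sin(C)  →  sin(C) = 2·Area/(ab)
sin(C) = 2·34.4/(11.7·11.2) = 0.525031
C = arcsin(0.525031) = 31.67°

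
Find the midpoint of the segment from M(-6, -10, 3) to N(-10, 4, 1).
Midpoint = ((-6-10)/2, (-10+4)/2, (3+1)/2) = (-8, -3, 2)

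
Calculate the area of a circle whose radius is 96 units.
Area = pi * r²
Area = pi * 96²
Area = pi * 9216
Area = 28952.92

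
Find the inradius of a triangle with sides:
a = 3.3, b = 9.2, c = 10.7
s = (a+b+c)/2 = (3.3+9.2+10.7)/2 = 11.6
Area = √(s(s-a)(s-b)(s-c)) = √(11.6·8.3·2.4·0.9) = 14.421
r = Area/s = 14.421/11.6 = 1.243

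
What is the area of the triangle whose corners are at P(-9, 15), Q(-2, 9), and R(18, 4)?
Using the coordinate formula: Area = (1/2)|x₁(y₂-y₃) + x₂(y₃-y₁) + x₃(y₁-y₂)|
Area = (1/2)|(-9)(9-4) + (-2)(4-15) + 18(15-9)|
Area = (1/2)|(-9)*5 + (-2)*(-11) + 18*6|
Area = (1/2)|(-45) + 22 + 108|
Area = (1/2)*85 = 42.50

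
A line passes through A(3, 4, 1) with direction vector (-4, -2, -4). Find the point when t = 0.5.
P(0.5) = (3 + (-4)(0.5), 4 + (-2)(0.5), 1 + (-4)(0.5)) = (1, 3, -1)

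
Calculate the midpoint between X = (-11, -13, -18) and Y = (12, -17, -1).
Midpoint = ((-11+12)/2, (-13-17)/2, (-18-1)/2) = (0.5, -15, -9.5)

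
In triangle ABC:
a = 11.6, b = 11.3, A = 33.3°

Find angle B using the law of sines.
sin(B)/b = sin(A)/a
sin(B) = b·sin(A)/a = 11.3·sin(33.3°)/11.6 = 0.534824
B = arcsin(0.534824) = 32.33°  (b ≤ a, so B ≤ A and the acute solution is unique)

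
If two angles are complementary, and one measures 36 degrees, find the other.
Complementary angles sum to 90 degrees.
Other angle = 90 - 36
Other angle = 54 degrees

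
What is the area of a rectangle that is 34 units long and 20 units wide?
Area = length * width
Area = 34 * 20
Area = 680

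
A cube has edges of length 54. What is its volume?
Volume = s³
Volume = 54³
Volume = 157464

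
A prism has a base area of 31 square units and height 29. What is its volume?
Volume = base area * height
Volume = 31 * 29
Volume = 899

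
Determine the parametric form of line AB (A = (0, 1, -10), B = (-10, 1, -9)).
Direction vector d = B - A = (-10, 0, 1)
x = 0 - 10t, y = 1, z = -10 + t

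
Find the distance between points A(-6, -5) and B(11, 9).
Using the distance formula: d = sqrt((x₂-x₁)² + (y₂-y₁)²)
dx = 11 - (-6) = 17
dy = 9 - (-5) = 14
d = sqrt(17² + 14²) = sqrt(289 + 196) = sqrt(485) = 22.02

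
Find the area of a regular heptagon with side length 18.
For a regular 7-gon with side length s = 18:
Apothem a = s / (2*tan(pi/7)) = 18 / (2*tan(pi/7)) ≈ 18.6887
Perimeter P = 7 * 18 = 126
Area = (1/2) * P * a = (1/2) * 126 * 18.6887 = 1177.39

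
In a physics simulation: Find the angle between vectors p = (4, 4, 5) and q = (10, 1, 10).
p·q = 94, |p|² = 57, |q|² = 201
cos θ = 94/√11457 ≈ 0.8782
θ ≈ 28.57°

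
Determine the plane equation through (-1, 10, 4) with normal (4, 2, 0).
d = n·P = (4)(-1) + (2)(10) + (0)(4) = 16
Plane: 4x + 2y = 16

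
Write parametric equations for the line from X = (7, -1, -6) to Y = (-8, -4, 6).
Direction vector d = Y - X = (-15, -3, 12)
x = 7 - 15t, y = -1 - 3t, z = -6 + 12t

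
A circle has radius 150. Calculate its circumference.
Circumference = 2 * pi * r
Circumference = 2 * pi * 150
Circumference = 942.48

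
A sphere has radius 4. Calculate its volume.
Volume = (4/3) * pi * r³
Volume = (4/3) * pi * 4³
Volume = (4/3) * pi * 64
Volume = 268.08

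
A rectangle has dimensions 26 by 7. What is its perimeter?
Perimeter = 2 * (length + width)
Perimeter = 2 * (26 + 7)
Perimeter = 2 * 33
Perimeter = 66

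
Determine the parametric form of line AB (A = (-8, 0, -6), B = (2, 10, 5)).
Direction vector d = B - A = (10, 10, 11)
x = -8 + 10t, y = 0 + 10t, z = -6 + 11t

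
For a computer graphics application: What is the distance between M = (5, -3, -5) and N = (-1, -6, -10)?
d = √[(-6)² + (-3)² + (-5)²] = √70 = 8.367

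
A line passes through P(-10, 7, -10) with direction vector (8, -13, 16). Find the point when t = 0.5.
P(0.5) = (-10 + 8(0.5), 7 + (-13)(0.5), -10 + 16(0.5)) = (-6, 0.5, -2)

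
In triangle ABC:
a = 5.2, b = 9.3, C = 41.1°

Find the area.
Using A = ½ab·sin(C):
A = ½·5.2·9.3·sin(41.1°) = ½·48.36·0.657375 = 15.9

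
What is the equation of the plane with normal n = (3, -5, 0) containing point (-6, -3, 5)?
d = n·P = (3)(-6) + (-5)(-3) + (0)(5) = -3
Plane: 3x - 5y = -3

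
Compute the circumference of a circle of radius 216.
Circumference = 2 * pi * r
Circumference = 2 * pi * 216
Circumference = 1357.17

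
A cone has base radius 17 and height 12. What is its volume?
Volume = (1/3) * pi * r² * h
Volume = (1/3) * pi * 17² * 12
Volume = (1/3) * pi * 289 * 12
Volume = (1/3) * pi * 3468
Volume = 3631.68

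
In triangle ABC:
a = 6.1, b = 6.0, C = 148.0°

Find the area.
Using A = ½ab·sin(C):
A = ½·6.1·6.0·sin(148.0°) = ½·36.6·0.529919 = 9.698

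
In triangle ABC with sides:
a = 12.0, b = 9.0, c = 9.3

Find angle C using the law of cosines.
cos(C) = (a² + b² - c²)/(2ab)
cos(C) = (12.0² + 9.0² - 9.3²)/(2·12.0·9.0) = 138.51/216 = 0.641250
C = arccos(0.641250) = 50.11°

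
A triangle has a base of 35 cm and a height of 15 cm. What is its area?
Area = (1/2) * base * height
Area = (1/2) * 35 * 15
Area = 262.50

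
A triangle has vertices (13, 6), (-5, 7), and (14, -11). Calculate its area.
Using the coordinate formula: Area = (1/2)|x₁(y₂-y₃) + x₂(y₃-y₁) + x₃(y₁-y₂)|
Area = (1/2)|13(7-(-11)) + (-5)((-11)-6) + 14(6-7)|
Area = (1/2)|13*18 + (-5)*(-17) + 14*(-1)|
Area = (1/2)|234 + 85 + (-14)|
Area = (1/2)*305 = 152.50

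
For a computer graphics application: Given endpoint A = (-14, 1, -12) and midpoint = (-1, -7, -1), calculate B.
B = (2×(-1) - (-14), 2×(-7) - 1, 2×(-1) - (-12)) = (12, -15, 10)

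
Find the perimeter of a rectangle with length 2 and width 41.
Perimeter = 2 * (length + width)
Perimeter = 2 * (2 + 41)
Perimeter = 2 * 43
Perimeter = 86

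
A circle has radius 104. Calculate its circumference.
Circumference = 2 * pi * r
Circumference = 2 * pi * 104
Circumference = 653.45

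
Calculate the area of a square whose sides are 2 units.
Area = s²
Area = 2²
Area = 4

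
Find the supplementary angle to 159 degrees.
Supplementary angles sum to 180 degrees.
Other angle = 180 - 159
Other angle = 21 degrees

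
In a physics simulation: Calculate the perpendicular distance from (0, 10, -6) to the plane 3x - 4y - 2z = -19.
d = |3(0) + (-4)(10) + (-2)(-6) - (-19)| / √(3² + (-4)² + (-2)²) = 9/√29 = 1.671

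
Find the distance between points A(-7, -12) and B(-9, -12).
Using the distance formula: d = sqrt((x₂-x₁)² + (y₂-y₁)²)
dx = (-9) - (-7) = -2
dy = (-12) - (-12) = 0
d = sqrt((-2)² + 0²) = sqrt(4 + 0) = sqrt(4) = 2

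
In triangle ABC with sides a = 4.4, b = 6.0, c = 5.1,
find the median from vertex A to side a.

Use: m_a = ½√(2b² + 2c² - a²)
m_a = ½√(2·6.0² + 2·5.1² - 4.4²)
m_a = ½√(72 + 52.02 - 19.36) = ½√104.66 = 5.115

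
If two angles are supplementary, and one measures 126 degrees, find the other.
Supplementary angles sum to 180 degrees.
Other angle = 180 - 126
Other angle = 54 degrees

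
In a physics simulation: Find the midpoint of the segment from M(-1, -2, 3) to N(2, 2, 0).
Midpoint = ((-1+2)/2, (-2+2)/2, (3+0)/2) = (0.5, 0, 1.5)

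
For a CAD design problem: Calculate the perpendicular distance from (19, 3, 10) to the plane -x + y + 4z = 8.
d = |(-1)(19) + 1(3) + 4(10) - (8)| / √((-1)² + 1² + 4²) = 16/√18 = 3.771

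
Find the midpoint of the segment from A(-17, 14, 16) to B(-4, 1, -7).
Midpoint = ((-17-4)/2, (14+1)/2, (16-7)/2) = (-10.5, 7.5, 4.5)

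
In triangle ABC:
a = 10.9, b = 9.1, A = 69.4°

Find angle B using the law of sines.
sin(B)/b = sin(A)/a
sin(B) = b·sin(A)/a = 9.1·sin(69.4°)/10.9 = 0.781481
B = arcsin(0.781481) = 51.4°  (b ≤ a, so B ≤ A and the acute solution is unique)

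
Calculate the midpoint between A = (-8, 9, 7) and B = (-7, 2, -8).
Midpoint = ((-8-7)/2, (9+2)/2, (7-8)/2) = (-7.5, 5.5, -0.5)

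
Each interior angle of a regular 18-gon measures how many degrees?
Interior angle of a regular n-gon = (n-2)*180/n
Interior angle = (18-2)*180/18
Interior angle = 16*180/18
Interior angle = 2880/18
Interior angle = 160 degrees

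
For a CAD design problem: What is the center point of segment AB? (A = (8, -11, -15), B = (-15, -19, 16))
Midpoint = ((8-15)/2, (-11-19)/2, (-15+16)/2) = (-3.5, -15, 0.5)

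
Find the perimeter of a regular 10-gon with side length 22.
Perimeter = number of sides * side length
Perimeter = 10 * 22
Perimeter = 220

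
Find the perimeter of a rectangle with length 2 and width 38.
Perimeter = 2 * (length + width)
Perimeter = 2 * (2 + 38)
Perimeter = 2 * 40
Perimeter = 80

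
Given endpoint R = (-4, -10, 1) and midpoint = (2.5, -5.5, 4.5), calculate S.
S = (2×2.5 - (-4), 2×(-5.5) - (-10), 2×4.5 - 1) = (9, -1, 8)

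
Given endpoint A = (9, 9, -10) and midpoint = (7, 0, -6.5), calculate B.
B = (2×7 - 9, 2×0 - 9, 2×(-6.5) - (-10)) = (5, -9, -3)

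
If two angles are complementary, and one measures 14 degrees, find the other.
Complementary angles sum to 90 degrees.
Other angle = 90 - 14
Other angle = 76 degrees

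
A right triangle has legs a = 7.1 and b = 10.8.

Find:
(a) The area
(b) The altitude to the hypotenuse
(a) Area = ½ab = ½·7.1·10.8 = 38.34
(b) Hypotenuse c = √(7.1² + 10.8²) = √167.05 = 12.9248
    Area = ½·c·h_c  →  h_c = 2·Area/c = 2·38.34/12.9248 = 5.933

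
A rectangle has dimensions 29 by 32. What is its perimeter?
Perimeter = 2 * (length + width)
Perimeter = 2 * (29 + 32)
Perimeter = 2 * 61
Perimeter = 122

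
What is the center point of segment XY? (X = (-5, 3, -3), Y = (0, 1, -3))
Midpoint = ((-5+0)/2, (3+1)/2, (-3-3)/2) = (-2.5, 2, -3)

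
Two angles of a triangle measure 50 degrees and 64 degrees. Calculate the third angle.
Sum of angles in a triangle = 180 degrees
Third angle = 180 - 50 - 64
Third angle = 66 degrees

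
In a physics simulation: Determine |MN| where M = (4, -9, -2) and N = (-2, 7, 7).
d = √[(-6)² + (16)² + (9)²] = √373 = 19.31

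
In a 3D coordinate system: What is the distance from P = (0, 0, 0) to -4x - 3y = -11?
d = |(-4)(0) + (-3)(0) + 0(0) - (-11)| / √((-4)² + (-3)² + 0²) = 11/√25 = 2.2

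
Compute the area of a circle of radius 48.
Area = pi * r²
Area = pi * 48²
Area = pi * 2304
Area = 7238.23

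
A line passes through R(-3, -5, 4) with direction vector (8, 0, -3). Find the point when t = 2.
P(2) = (-3 + 8(2), -5 + 0(2), 4 + (-3)(2)) = (13, -5, -2)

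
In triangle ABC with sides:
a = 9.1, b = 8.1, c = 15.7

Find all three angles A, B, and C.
By the law of cosines:
cos(A) = (b² + c² - a²)/(2bc) = 0.901510  →  A = 25.64°
cos(B) = (a² + c² - b²)/(2ac) = 0.922832  →  B = 22.66°
cos(C) = (a² + b² - c²)/(2ab) = -0.665242  →  C = 131.7°
Check: A + B + C = 180.0° ✓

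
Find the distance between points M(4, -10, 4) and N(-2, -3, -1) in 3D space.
d = √[(-6)² + (7)² + (-5)²] = √110 = 10.49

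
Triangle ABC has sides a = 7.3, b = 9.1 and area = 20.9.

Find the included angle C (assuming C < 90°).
Area = ½ab·sin(C)  →  sin(C) = 2·Area/(ab)
sin(C) = 2·20.9/(7.3·9.1) = 0.629234
C = arcsin(0.629234) = 38.99°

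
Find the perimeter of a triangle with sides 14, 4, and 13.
Perimeter = sum of all sides
Perimeter = 14 + 4 + 13
Perimeter = 31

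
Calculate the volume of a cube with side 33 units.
Volume = s³
Volume = 33³
Volume = 35937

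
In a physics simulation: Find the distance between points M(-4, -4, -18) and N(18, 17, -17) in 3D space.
d = √[(22)² + (21)² + (1)²] = √926 = 30.43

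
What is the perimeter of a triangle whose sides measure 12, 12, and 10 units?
Perimeter = sum of all sides
Perimeter = 12 + 12 + 10
Perimeter = 34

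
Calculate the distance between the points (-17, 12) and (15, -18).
Using the distance formula: d = sqrt((x₂-x₁)² + (y₂-y₁)²)
dx = 15 - (-17) = 32
dy = (-18) - 12 = -30
d = sqrt(32² + (-30)²) = sqrt(1024 + 900) = sqrt(1924) = 43.86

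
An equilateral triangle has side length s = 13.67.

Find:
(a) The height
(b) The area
(a) Height h = s·√3/2 = 13.67·√3/2 = 11.84
(b) Area = (√3/4)·s² = (√3/4)·13.67² = (√3/4)·186.869 = 80.92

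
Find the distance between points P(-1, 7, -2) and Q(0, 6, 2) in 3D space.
d = √[(1)² + (-1)² + (4)²] = √18 = 4.243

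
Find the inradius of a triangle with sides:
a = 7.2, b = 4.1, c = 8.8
s = (a+b+c)/2 = (7.2+4.1+8.8)/2 = 10.05
Area = √(s(s-a)(s-b)(s-c)) = √(10.05·2.85·5.95·1.25) = 14.5955
r = Area/s = 14.5955/10.05 = 1.452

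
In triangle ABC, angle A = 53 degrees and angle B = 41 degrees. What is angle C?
Sum of angles in a triangle = 180 degrees
Third angle = 180 - 53 - 41
Third angle = 86 degrees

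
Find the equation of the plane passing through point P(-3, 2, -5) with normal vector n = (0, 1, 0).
d = n·P = (0)(-3) + (1)(2) + (0)(-5) = 2
Plane: y = 2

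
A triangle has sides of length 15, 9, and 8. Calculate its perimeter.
Perimeter = sum of all sides
Perimeter = 15 + 9 + 8
Perimeter = 32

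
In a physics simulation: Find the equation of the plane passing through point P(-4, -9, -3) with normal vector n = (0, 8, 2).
d = n·P = (0)(-4) + (8)(-9) + (2)(-3) = -78
Plane: 8y + 2z = -78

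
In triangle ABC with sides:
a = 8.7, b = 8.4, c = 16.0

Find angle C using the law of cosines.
cos(C) = (a² + b² - c²)/(2ab)
cos(C) = (8.7² + 8.4² - 16.0²)/(2·8.7·8.4) = -109.75/146.16 = -0.750889
C = arccos(-0.750889) = 138.7°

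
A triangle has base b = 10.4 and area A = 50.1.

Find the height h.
A = ½bh  →  h = 2A/b
h = 2·50.1/10.4 = 9.635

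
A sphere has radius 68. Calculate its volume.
Volume = (4/3) * pi * r³
Volume = (4/3) * pi * 68³
Volume = (4/3) * pi * 314432
Volume = 1317089.68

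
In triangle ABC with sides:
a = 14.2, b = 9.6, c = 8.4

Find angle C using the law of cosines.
cos(C) = (a² + b² - c²)/(2ab)
cos(C) = (14.2² + 9.6² - 8.4²)/(2·14.2·9.6) = 223.24/272.64 = 0.818809
C = arccos(0.818809) = 35.03°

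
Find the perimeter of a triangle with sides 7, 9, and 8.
Perimeter = sum of all sides
Perimeter = 7 + 9 + 8
Perimeter = 24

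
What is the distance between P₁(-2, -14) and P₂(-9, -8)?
Using the distance formula: d = sqrt((x₂-x₁)² + (y₂-y₁)²)
dx = (-9) - (-2) = -7
dy = (-8) - (-14) = 6
d = sqrt((-7)² + 6²) = sqrt(49 + 36) = sqrt(85) = 9.22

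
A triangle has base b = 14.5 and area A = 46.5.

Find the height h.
A = ½bh  →  h = 2A/b
h = 2·46.5/14.5 = 6.414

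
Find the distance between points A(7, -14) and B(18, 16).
Using the distance formula: d = sqrt((x₂-x₁)² + (y₂-y₁)²)
dx = 18 - 7 = 11
dy = 16 - (-14) = 30
d = sqrt(11² + 30²) = sqrt(121 + 900) = sqrt(1021) = 31.95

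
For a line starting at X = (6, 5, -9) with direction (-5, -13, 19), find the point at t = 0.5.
P(0.5) = (6 + (-5)(0.5), 5 + (-13)(0.5), -9 + 19(0.5)) = (3.5, -1.5, 0.5)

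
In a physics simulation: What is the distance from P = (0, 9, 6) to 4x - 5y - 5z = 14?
d = |4(0) + (-5)(9) + (-5)(6) - (14)| / √(4² + (-5)² + (-5)²) = 89/√66 = 10.96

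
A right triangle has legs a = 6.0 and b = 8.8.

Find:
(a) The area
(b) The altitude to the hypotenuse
(a) Area = ½ab = ½·6.0·8.8 = 26.4
(b) Hypotenuse c = √(6.0² + 8.8²) = √113.44 = 10.6508
    Area = ½·c·h_c  →  h_c = 2·Area/c = 2·26.4/10.6508 = 4.957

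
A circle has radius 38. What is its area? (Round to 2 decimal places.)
Area = pi * r²
Area = pi * 38²
Area = pi * 1444
Area = 4536.46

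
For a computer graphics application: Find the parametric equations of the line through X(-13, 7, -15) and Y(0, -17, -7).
Direction vector d = Y - X = (13, -24, 8)
x = -13 + 13t, y = 7 - 24t, z = -15 + 8t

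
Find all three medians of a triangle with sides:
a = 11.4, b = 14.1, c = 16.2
Using m_x = ½√(2y² + 2z² - x²):
m_a = ½√(2·14.1² + 2·16.2² - 11.4²) = ½√792.54 = 14.08
m_b = ½√(2·11.4² + 2·16.2² - 14.1²) = ½√585.99 = 12.1
m_c = ½√(2·11.4² + 2·14.1² - 16.2²) = ½√395.1 = 9.939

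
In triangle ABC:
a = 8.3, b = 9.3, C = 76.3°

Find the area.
Using A = ½ab·sin(C):
A = ½·8.3·9.3·sin(76.3°) = ½·77.19·0.971549 = 37.5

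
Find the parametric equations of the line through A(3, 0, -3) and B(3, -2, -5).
Direction vector d = B - A = (0, -2, -2)
x = 3, y = 0 - 2t, z = -3 - 2t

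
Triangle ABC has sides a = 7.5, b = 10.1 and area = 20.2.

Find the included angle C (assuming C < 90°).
Area = ½ab·sin(C)  →  sin(C) = 2·Area/(ab)
sin(C) = 2·20.2/(7.5·10.1) = 0.533333
C = arcsin(0.533333) = 32.23°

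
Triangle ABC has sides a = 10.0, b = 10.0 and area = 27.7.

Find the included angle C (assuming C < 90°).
Area = ½ab·sin(C)  →  sin(C) = 2·Area/(ab)
sin(C) = 2·27.7/(10.0·10.0) = 0.554000
C = arcsin(0.554000) = 33.64°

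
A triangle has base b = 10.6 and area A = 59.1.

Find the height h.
A = ½bh  →  h = 2A/b
h = 2·59.1/10.6 = 11.15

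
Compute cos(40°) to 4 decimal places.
cos(40 degrees) = 0.766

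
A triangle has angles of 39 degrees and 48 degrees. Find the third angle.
Sum of angles in a triangle = 180 degrees
Third angle = 180 - 39 - 48
Third angle = 93 degrees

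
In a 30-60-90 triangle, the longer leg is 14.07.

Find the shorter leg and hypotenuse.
In a 30-60-90 triangle, sides are in ratio 1 : √3 : 2.
Long leg = short leg·√3  →  short leg = 14.07/√3 = 8.123
Hypotenuse = 2·(short leg) = 2·14.07/√3 = 16.25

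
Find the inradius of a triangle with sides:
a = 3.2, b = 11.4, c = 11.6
s = (a+b+c)/2 = (3.2+11.4+11.6)/2 = 13.1
Area = √(s(s-a)(s-b)(s-c)) = √(13.1·9.9·1.7·1.5) = 18.1854
r = Area/s = 18.1854/13.1 = 1.388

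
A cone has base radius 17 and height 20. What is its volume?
Volume = (1/3) * pi * r² * h
Volume = (1/3) * pi * 17² * 20
Volume = (1/3) * pi * 289 * 20
Volume = (1/3) * pi * 5780
Volume = 6052.80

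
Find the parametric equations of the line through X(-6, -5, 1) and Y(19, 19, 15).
Direction vector d = Y - X = (25, 24, 14)
x = -6 + 25t, y = -5 + 24t, z = 1 + 14t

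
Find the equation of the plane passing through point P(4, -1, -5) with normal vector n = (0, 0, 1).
d = n·P = (0)(4) + (0)(-1) + (1)(-5) = -5
Plane: z = -5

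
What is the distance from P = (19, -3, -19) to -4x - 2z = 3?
d = |(-4)(19) + 0(-3) + (-2)(-19) - (3)| / √((-4)² + 0² + (-2)²) = 41/√20 = 9.168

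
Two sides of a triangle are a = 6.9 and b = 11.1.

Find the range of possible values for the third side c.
By the triangle inequality: |a - b| < c < a + b
|6.9 - 11.1| < c < 6.9 + 11.1
4.2 < c < 18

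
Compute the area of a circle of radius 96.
Area = pi * r²
Area = pi * 96²
Area = pi * 9216
Area = 28952.92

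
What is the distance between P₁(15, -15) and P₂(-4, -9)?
Using the distance formula: d = sqrt((x₂-x₁)² + (y₂-y₁)²)
dx = (-4) - 15 = -19
dy = (-9) - (-15) = 6
d = sqrt((-19)² + 6²) = sqrt(361 + 36) = sqrt(397) = 19.92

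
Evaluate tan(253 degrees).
tan(253 degrees) = 3.2709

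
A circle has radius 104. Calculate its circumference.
Circumference = 2 * pi * r
Circumference = 2 * pi * 104
Circumference = 653.45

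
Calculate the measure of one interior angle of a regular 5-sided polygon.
Interior angle of a regular n-gon = (n-2)*180/n
Interior angle = (5-2)*180/5
Interior angle = 3*180/5
Interior angle = 540/5
Interior angle = 108 degrees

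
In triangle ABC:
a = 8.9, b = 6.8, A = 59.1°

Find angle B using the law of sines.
sin(B)/b = sin(A)/a
sin(B) = b·sin(A)/a = 6.8·sin(59.1°)/8.9 = 0.655600
B = arcsin(0.655600) = 40.97°  (b ≤ a, so B ≤ A and the acute solution is unique)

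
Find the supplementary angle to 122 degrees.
Supplementary angles sum to 180 degrees.
Other angle = 180 - 122
Other angle = 58 degrees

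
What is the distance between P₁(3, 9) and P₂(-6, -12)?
Using the distance formula: d = sqrt((x₂-x₁)² + (y₂-y₁)²)
dx = (-6) - 3 = -9
dy = (-12) - 9 = -21
d = sqrt((-9)² + (-21)²) = sqrt(81 + 441) = sqrt(522) = 22.85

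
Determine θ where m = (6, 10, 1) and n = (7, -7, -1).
m·n = -29, |m|² = 137, |n|² = 99
cos θ = -29/√13563 ≈ -0.249
θ ≈ 104.4°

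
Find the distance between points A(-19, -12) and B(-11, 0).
Using the distance formula: d = sqrt((x₂-x₁)² + (y₂-y₁)²)
dx = (-11) - (-19) = 8
dy = 0 - (-12) = 12
d = sqrt(8² + 12²) = sqrt(64 + 144) = sqrt(208) = 14.42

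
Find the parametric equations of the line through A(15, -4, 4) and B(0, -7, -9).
Direction vector d = B - A = (-15, -3, -13)
x = 15 - 15t, y = -4 - 3t, z = 4 - 13t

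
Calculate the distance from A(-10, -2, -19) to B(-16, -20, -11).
d = √[(-6)² + (-18)² + (8)²] = √424 = 20.59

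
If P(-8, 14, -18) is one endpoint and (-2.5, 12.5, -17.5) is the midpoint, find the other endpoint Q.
Q = (2×(-2.5) - (-8), 2×12.5 - 14, 2×(-17.5) - (-18)) = (3, 11, -17)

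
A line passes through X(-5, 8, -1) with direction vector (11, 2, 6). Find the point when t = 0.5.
P(0.5) = (-5 + 11(0.5), 8 + 2(0.5), -1 + 6(0.5)) = (0.5, 9, 2)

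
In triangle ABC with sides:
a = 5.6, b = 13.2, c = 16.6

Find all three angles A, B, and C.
By the law of cosines:
cos(A) = (b² + c² - a²)/(2bc) = 0.954819  →  A = 17.29°
cos(B) = (a² + c² - b²)/(2ac) = 0.713640  →  B = 44.47°
cos(C) = (a² + b² - c²)/(2ab) = -0.473214  →  C = 118.2°
Check: A + B + C = 180.0° ✓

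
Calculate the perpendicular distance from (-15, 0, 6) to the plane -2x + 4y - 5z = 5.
d = |(-2)(-15) + 4(0) + (-5)(6) - (5)| / √((-2)² + 4² + (-5)²) = 5/√45 = 0.7454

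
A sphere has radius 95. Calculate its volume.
Volume = (4/3) * pi * r³
Volume = (4/3) * pi * 95³
Volume = (4/3) * pi * 857375
Volume = 3591364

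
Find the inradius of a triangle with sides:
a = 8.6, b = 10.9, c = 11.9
s = (a+b+c)/2 = (8.6+10.9+11.9)/2 = 15.7
Area = √(s(s-a)(s-b)(s-c)) = √(15.7·7.1·4.8·3.8) = 45.0912
r = Area/s = 45.0912/15.7 = 2.872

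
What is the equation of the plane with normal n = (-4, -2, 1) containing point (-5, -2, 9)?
d = n·P = (-4)(-5) + (-2)(-2) + (1)(9) = 33
Plane: -4x - 2y + z = 33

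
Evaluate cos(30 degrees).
cos(30 degrees) = sqrt(3)/2
Decimal approximation: 0.866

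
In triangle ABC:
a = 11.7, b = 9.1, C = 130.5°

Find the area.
Using A = ½ab·sin(C):
A = ½·11.7·9.1·sin(130.5°) = ½·106.47·0.760406 = 40.48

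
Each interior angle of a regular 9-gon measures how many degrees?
Interior angle of a regular n-gon = (n-2)*180/n
Interior angle = (9-2)*180/9
Interior angle = 7*180/9
Interior angle = 1260/9
Interior angle = 140 degrees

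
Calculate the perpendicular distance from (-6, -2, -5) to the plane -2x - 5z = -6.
d = |(-2)(-6) + 0(-2) + (-5)(-5) - (-6)| / √((-2)² + 0² + (-5)²) = 43/√29 = 7.985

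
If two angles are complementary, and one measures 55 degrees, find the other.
Complementary angles sum to 90 degrees.
Other angle = 90 - 55
Other angle = 35 degrees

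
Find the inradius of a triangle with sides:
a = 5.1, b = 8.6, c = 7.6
s = (a+b+c)/2 = (5.1+8.6+7.6)/2 = 10.65
Area = √(s(s-a)(s-b)(s-c)) = √(10.65·5.55·2.05·3.05) = 19.2242
r = Area/s = 19.2242/10.65 = 1.805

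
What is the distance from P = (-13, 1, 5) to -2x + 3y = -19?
d = |(-2)(-13) + 3(1) + 0(5) - (-19)| / √((-2)² + 3² + 0²) = 48/√13 = 13.31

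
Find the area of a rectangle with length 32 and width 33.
Area = length * width
Area = 32 * 33
Area = 1056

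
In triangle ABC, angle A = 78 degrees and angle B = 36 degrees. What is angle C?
Sum of angles in a triangle = 180 degrees
Third angle = 180 - 78 - 36
Third angle = 66 degrees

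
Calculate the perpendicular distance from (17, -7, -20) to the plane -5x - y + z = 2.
d = |(-5)(17) + (-1)(-7) + 1(-20) - (2)| / √((-5)² + (-1)² + 1²) = 100/√27 = 19.25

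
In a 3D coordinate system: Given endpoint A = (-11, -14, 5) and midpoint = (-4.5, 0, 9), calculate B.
B = (2×(-4.5) - (-11), 2×0 - (-14), 2×9 - 5) = (2, 14, 13)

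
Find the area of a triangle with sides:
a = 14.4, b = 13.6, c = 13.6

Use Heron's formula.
s = (a+b+c)/2 = (14.4+13.6+13.6)/2 = 20.8
A = √(s(s-a)(s-b)(s-c)) = √(20.8·6.4·7.2·7.2)
A = √6900.94 = 83.07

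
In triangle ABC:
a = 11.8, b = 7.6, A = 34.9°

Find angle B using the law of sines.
sin(B)/b = sin(A)/a
sin(B) = b·sin(A)/a = 7.6·sin(34.9°)/11.8 = 0.368501
B = arcsin(0.368501) = 21.62°  (b ≤ a, so B ≤ A and the acute solution is unique)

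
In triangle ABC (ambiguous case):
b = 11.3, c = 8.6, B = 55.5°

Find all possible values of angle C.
sin(C)/c = sin(B)/b  →  sin(C) = c·sin(B)/b = 8.6·sin(55.5°)/11.3 = 0.627211
C₁ = arcsin(0.627211) = 38.84°,  C₂ = 180° - C₁ = 141.16°
Check C₂: A = 180° - 55.5° - 141.16° = -16.66° ≤ 0, rejected
C = 38.84° (one solution)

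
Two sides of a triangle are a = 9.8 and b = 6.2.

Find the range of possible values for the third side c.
By the triangle inequality: |a - b| < c < a + b
|9.8 - 6.2| < c < 9.8 + 6.2
3.6 < c < 16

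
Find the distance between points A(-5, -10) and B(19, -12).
Using the distance formula: d = sqrt((x₂-x₁)² + (y₂-y₁)²)
dx = 19 - (-5) = 24
dy = (-12) - (-10) = -2
d = sqrt(24² + (-2)²) = sqrt(576 + 4) = sqrt(580) = 24.08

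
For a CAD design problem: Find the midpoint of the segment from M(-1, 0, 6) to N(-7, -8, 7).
Midpoint = ((-1-7)/2, (0-8)/2, (6+7)/2) = (-4, -4, 6.5)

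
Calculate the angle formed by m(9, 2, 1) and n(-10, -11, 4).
m·n = -108, |m|² = 86, |n|² = 237
cos θ = -108/√20382 ≈ -0.7565
θ ≈ 139.2°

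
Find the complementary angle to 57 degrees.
Complementary angles sum to 90 degrees.
Other angle = 90 - 57
Other angle = 33 degrees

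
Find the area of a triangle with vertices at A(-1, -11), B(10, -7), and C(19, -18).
Using the coordinate formula: Area = (1/2)|x₁(y₂-y₃) + x₂(y₃-y₁) + x₃(y₁-y₂)|
Area = (1/2)|(-1)((-7)-(-18)) + 10((-18)-(-11)) + 19((-11)-(-7))|
Area = (1/2)|(-1)*11 + 10*(-7) + 19*(-4)|
Area = (1/2)|(-11) + (-70) + (-76)|
Area = (1/2)*157 = 78.50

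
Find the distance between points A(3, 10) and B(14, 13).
Using the distance formula: d = sqrt((x₂-x₁)² + (y₂-y₁)²)
dx = 14 - 3 = 11
dy = 13 - 10 = 3
d = sqrt(11² + 3²) = sqrt(121 + 9) = sqrt(130) = 11.40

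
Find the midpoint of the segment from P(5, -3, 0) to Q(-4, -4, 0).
Midpoint = ((5-4)/2, (-3-4)/2, (0+0)/2) = (0.5, -3.5, 0)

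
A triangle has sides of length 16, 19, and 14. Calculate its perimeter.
Perimeter = sum of all sides
Perimeter = 16 + 19 + 14
Perimeter = 49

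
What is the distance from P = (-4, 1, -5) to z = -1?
d = |0(-4) + 0(1) + 1(-5) - (-1)| / √(0² + 0² + 1²) = 4/√1 = 4.0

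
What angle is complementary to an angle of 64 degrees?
Complementary angles sum to 90 degrees.
Other angle = 90 - 64
Other angle = 26 degrees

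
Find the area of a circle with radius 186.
Area = pi * r²
Area = pi * 186²
Area = pi * 34596
Area = 108686.54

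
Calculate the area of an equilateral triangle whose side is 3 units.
Area = (sqrt(3)/4) * s²
Area = (sqrt(3)/4) * 3²
Area = (sqrt(3)/4) * 9
Area = 3.90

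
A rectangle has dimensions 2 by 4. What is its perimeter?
Perimeter = 2 * (length + width)
Perimeter = 2 * (2 + 4)
Perimeter = 2 * 6
Perimeter = 12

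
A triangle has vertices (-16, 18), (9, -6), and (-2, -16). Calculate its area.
Using the coordinate formula: Area = (1/2)|x₁(y₂-y₃) + x₂(y₃-y₁) + x₃(y₁-y₂)|
Area = (1/2)|(-16)((-6)-(-16)) + 9((-16)-18) + (-2)(18-(-6))|
Area = (1/2)|(-16)*10 + 9*(-34) + (-2)*24|
Area = (1/2)|(-160) + (-306) + (-48)|
Area = (1/2)*514 = 257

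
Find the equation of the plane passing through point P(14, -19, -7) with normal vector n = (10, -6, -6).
d = n·P = (10)(14) + (-6)(-19) + (-6)(-7) = 296
Plane: 10x - 6y - 6z = 296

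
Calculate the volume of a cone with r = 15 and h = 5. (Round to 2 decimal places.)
Volume = (1/3) * pi * r² * h
Volume = (1/3) * pi * 15² * 5
Volume = (1/3) * pi * 225 * 5
Volume = (1/3) * pi * 1125
Volume = 1178.10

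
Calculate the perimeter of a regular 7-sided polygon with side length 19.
Perimeter = number of sides * side length
Perimeter = 7 * 19
Perimeter = 133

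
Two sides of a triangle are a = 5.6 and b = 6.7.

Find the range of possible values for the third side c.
By the triangle inequality: |a - b| < c < a + b
|5.6 - 6.7| < c < 5.6 + 6.7
1.1 < c < 12.3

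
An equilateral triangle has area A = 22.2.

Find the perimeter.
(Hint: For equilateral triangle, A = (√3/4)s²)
A = (√3/4)s²  →  s² = 4A/√3 = 4·22.2/√3 = 51.2687
s = 7.16022
Perimeter = 3s = 21.48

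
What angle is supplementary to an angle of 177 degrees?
Supplementary angles sum to 180 degrees.
Other angle = 180 - 177
Other angle = 3 degrees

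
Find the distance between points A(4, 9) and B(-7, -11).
Using the distance formula: d = sqrt((x₂-x₁)² + (y₂-y₁)²)
dx = (-7) - 4 = -11
dy = (-11) - 9 = -20
d = sqrt((-11)² + (-20)²) = sqrt(121 + 400) = sqrt(521) = 22.83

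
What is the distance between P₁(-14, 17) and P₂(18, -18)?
Using the distance formula: d = sqrt((x₂-x₁)² + (y₂-y₁)²)
dx = 18 - (-14) = 32
dy = (-18) - 17 = -35
d = sqrt(32² + (-35)²) = sqrt(1024 + 1225) = sqrt(2249) = 47.42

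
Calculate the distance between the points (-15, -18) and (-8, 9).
Using the distance formula: d = sqrt((x₂-x₁)² + (y₂-y₁)²)
dx = (-8) - (-15) = 7
dy = 9 - (-18) = 27
d = sqrt(7² + 27²) = sqrt(49 + 729) = sqrt(778) = 27.89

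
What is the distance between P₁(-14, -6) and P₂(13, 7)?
Using the distance formula: d = sqrt((x₂-x₁)² + (y₂-y₁)²)
dx = 13 - (-14) = 27
dy = 7 - (-6) = 13
d = sqrt(27² + 13²) = sqrt(729 + 169) = sqrt(898) = 29.97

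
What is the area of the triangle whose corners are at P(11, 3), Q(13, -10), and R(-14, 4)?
Using the coordinate formula: Area = (1/2)|x₁(y₂-y₃) + x₂(y₃-y₁) + x₃(y₁-y₂)|
Area = (1/2)|11((-10)-4) + 13(4-3) + (-14)(3-(-10))|
Area = (1/2)|11*(-14) + 13*1 + (-14)*13|
Area = (1/2)|(-154) + 13 + (-182)|
Area = (1/2)*323 = 161.50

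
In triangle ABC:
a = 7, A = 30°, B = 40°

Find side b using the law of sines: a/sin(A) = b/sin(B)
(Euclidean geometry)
b = a·sin(B)/sin(A) = 7·sin(40°)/sin(30°)
b = 7·0.642788/0.500000 = 8.999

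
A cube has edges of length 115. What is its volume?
Volume = s³
Volume = 115³
Volume = 1520875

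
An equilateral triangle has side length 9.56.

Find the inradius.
For an equilateral triangle, r = s/(2√3) where s is the side.
r = 9.56/(2√3) = 9.56/3.464102 = 2.76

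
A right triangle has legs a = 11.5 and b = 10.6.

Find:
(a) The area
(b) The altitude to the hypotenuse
(a) Area = ½ab = ½·11.5·10.6 = 60.95
(b) Hypotenuse c = √(11.5² + 10.6²) = √244.61 = 15.64
    Area = ½·c·h_c  →  h_c = 2·Area/c = 2·60.95/15.64 = 7.794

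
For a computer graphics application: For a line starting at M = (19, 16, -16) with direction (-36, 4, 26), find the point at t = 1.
P(1) = (19 + (-36)(1), 16 + 4(1), -16 + 26(1)) = (-17, 20, 10)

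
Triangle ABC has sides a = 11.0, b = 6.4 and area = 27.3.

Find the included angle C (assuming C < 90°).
Area = ½ab·sin(C)  →  sin(C) = 2·Area/(ab)
sin(C) = 2·27.3/(11.0·6.4) = 0.775568
C = arcsin(0.775568) = 50.86°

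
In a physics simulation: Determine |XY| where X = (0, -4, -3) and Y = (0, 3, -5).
d = √[(0)² + (7)² + (-2)²] = √53 = 7.28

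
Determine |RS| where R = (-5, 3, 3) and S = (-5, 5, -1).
d = √[(0)² + (2)² + (-4)²] = √20 = 4.472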